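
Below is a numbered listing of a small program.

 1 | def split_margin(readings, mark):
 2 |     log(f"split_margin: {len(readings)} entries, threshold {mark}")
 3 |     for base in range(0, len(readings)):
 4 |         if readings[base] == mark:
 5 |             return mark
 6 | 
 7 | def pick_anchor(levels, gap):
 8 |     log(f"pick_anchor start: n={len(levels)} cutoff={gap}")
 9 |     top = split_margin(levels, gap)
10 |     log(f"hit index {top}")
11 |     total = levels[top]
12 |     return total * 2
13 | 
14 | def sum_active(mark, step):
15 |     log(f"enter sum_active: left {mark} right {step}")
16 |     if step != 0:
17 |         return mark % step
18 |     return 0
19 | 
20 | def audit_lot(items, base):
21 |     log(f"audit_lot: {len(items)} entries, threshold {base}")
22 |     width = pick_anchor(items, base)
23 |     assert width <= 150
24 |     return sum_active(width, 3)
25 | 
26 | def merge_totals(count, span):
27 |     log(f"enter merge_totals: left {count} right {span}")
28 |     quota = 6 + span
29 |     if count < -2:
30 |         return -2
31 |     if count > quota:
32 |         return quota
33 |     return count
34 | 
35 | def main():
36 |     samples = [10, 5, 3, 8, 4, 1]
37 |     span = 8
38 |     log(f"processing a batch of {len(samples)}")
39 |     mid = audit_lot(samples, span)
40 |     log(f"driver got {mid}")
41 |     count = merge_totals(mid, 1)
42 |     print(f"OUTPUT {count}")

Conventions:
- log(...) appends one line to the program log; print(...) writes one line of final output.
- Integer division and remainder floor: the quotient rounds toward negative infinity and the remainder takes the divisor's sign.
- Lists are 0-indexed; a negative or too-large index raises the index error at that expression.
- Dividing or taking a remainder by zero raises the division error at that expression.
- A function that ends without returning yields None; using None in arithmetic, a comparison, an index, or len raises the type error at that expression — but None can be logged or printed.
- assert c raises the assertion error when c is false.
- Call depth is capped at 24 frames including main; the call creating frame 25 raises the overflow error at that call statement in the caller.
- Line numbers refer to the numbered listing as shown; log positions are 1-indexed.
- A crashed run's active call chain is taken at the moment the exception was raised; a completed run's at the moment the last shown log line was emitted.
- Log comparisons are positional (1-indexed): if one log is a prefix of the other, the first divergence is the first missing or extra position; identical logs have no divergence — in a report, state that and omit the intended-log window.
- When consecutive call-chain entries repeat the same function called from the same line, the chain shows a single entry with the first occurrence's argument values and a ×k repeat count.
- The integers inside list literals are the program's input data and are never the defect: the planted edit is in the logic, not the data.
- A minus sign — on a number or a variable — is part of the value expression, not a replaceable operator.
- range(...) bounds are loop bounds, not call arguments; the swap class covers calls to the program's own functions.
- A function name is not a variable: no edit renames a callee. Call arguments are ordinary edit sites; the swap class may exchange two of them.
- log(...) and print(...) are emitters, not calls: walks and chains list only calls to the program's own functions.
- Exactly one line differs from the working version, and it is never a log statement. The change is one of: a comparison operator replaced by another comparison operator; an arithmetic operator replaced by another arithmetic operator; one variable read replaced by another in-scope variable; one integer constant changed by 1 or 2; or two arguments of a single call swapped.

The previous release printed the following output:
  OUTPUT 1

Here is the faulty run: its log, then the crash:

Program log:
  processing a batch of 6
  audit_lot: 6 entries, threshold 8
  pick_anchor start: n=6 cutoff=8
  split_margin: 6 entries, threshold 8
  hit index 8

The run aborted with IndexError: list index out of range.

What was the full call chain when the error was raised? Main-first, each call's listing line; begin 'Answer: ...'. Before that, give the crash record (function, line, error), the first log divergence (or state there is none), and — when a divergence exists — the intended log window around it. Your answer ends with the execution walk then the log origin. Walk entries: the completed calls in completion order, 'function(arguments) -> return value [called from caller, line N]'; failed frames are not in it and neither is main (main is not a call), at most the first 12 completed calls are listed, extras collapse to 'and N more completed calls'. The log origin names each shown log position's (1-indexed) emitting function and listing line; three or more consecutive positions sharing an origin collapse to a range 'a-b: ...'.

Answer: main -> audit_lot (called at line 39) -> pick_anchor (called at line 22).
Key fact: The earliest visible damage is log position 5 — 'hit index 8' rather than the intended 'hit index 3'.
Crash: pick_anchor, line 11, IndexError.
First divergence: position 5 — the shown line 'hit index 8' should read 'hit index 3'.
Intended log window:
  3: pick_anchor start: n=6 cutoff=8
  4: split_margin: 6 entries, threshold 8
  5: hit index 3
  6: enter sum_active: left 16 right 3
Execution walk:
  split_margin([10, 5, 3, 8, 4, 1], 8) -> 8  [called from pick_anchor, line 9]
Log origin:
  1: emitted by main (line 38)
  2: emitted by audit_lot (line 21)
  3: emitted by pick_anchor (line 8)
  4: emitted by split_margin (line 2)
  5: emitted by pick_anchor (line 10)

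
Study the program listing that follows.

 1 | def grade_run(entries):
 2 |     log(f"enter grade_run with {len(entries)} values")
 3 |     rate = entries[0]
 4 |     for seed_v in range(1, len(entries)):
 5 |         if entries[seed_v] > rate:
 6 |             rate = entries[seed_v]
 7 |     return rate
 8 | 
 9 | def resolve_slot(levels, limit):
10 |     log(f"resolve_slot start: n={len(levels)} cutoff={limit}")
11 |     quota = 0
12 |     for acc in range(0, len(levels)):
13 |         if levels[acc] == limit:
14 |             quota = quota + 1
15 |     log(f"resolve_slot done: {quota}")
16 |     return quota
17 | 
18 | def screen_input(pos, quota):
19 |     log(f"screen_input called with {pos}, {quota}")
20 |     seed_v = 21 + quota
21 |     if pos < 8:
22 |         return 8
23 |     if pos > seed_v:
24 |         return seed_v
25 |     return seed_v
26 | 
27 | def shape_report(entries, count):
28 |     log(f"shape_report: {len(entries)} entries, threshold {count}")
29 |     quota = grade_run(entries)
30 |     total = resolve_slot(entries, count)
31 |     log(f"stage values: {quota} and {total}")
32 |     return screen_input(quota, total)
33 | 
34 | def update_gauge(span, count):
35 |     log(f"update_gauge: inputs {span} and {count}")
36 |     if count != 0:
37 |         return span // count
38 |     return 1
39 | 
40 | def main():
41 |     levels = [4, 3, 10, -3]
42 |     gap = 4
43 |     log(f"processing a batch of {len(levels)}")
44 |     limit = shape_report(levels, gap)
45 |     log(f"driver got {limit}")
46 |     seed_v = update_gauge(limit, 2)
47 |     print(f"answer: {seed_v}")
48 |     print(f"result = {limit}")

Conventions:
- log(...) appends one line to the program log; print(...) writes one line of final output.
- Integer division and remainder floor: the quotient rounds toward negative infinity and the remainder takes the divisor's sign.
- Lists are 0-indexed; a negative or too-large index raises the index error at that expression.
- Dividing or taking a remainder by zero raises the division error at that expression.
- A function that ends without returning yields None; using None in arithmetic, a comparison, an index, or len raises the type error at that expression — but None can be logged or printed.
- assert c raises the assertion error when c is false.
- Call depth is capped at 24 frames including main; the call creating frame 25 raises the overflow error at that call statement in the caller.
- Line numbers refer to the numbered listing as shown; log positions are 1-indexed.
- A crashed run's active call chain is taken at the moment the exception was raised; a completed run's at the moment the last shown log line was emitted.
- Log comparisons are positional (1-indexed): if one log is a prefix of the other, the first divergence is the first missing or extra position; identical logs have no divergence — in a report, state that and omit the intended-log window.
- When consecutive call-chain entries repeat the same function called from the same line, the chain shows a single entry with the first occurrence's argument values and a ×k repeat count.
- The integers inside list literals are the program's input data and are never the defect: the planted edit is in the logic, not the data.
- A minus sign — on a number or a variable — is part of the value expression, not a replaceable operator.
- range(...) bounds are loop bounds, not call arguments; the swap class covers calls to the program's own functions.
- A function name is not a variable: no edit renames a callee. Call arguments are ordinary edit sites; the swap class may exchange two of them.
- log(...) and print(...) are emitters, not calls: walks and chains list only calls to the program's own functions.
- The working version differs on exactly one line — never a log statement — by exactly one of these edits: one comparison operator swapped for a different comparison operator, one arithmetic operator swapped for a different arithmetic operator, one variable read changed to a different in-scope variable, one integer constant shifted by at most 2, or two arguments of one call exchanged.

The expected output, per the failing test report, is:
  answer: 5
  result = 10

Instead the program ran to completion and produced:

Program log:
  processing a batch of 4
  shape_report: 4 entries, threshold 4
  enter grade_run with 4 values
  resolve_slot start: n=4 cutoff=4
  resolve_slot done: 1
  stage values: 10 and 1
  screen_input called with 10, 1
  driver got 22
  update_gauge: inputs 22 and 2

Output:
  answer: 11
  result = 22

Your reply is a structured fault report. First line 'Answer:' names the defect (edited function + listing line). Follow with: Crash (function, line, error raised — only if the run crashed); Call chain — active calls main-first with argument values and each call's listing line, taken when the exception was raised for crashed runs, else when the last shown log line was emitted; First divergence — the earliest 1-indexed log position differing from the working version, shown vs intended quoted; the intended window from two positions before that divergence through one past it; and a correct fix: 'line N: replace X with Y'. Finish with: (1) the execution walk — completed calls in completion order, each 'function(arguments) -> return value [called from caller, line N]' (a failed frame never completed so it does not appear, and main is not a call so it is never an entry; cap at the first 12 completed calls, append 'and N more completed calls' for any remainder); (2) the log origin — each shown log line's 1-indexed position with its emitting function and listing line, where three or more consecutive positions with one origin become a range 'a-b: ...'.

Answer: the defect is in screen_input at line 25.
Key fact: The log first diverges at position 8: the faulty run prints 'driver got 22' where the working version prints 'driver got 10'.
Call chain: main -> update_gauge(22, 2) (called at line 46).
First divergence: position 8 — shown 'driver got 22', intended 'driver got 10'.
Intended log window:
  6: stage values: 10 and 1
  7: screen_input called with 10, 1
  8: driver got 10
  9: update_gauge: inputs 10 and 2
Execution walk:
  grade_run([4, 3, 10, -3]) -> 10  [called from shape_report, line 29]
  resolve_slot([4, 3, 10, -3], 4) -> 1  [called from shape_report, line 30]
  screen_input(10, 1) -> 22  [called from shape_report, line 32]
  shape_report([4, 3, 10, -3], 4) -> 22  [called from main, line 44]
  update_gauge(22, 2) -> 11  [called from main, line 46]
Origin of each log line:
  1: from main, line 43
  2: from shape_report, line 28
  3: from grade_run, line 2
  4: from resolve_slot, line 10
  5: from resolve_slot, line 15
  6: from shape_report, line 31
  7: from screen_input, line 19
  8: from main, line 45
  9: from update_gauge, line 35
A correct fix: line 25: replace `seed_v` with `pos`.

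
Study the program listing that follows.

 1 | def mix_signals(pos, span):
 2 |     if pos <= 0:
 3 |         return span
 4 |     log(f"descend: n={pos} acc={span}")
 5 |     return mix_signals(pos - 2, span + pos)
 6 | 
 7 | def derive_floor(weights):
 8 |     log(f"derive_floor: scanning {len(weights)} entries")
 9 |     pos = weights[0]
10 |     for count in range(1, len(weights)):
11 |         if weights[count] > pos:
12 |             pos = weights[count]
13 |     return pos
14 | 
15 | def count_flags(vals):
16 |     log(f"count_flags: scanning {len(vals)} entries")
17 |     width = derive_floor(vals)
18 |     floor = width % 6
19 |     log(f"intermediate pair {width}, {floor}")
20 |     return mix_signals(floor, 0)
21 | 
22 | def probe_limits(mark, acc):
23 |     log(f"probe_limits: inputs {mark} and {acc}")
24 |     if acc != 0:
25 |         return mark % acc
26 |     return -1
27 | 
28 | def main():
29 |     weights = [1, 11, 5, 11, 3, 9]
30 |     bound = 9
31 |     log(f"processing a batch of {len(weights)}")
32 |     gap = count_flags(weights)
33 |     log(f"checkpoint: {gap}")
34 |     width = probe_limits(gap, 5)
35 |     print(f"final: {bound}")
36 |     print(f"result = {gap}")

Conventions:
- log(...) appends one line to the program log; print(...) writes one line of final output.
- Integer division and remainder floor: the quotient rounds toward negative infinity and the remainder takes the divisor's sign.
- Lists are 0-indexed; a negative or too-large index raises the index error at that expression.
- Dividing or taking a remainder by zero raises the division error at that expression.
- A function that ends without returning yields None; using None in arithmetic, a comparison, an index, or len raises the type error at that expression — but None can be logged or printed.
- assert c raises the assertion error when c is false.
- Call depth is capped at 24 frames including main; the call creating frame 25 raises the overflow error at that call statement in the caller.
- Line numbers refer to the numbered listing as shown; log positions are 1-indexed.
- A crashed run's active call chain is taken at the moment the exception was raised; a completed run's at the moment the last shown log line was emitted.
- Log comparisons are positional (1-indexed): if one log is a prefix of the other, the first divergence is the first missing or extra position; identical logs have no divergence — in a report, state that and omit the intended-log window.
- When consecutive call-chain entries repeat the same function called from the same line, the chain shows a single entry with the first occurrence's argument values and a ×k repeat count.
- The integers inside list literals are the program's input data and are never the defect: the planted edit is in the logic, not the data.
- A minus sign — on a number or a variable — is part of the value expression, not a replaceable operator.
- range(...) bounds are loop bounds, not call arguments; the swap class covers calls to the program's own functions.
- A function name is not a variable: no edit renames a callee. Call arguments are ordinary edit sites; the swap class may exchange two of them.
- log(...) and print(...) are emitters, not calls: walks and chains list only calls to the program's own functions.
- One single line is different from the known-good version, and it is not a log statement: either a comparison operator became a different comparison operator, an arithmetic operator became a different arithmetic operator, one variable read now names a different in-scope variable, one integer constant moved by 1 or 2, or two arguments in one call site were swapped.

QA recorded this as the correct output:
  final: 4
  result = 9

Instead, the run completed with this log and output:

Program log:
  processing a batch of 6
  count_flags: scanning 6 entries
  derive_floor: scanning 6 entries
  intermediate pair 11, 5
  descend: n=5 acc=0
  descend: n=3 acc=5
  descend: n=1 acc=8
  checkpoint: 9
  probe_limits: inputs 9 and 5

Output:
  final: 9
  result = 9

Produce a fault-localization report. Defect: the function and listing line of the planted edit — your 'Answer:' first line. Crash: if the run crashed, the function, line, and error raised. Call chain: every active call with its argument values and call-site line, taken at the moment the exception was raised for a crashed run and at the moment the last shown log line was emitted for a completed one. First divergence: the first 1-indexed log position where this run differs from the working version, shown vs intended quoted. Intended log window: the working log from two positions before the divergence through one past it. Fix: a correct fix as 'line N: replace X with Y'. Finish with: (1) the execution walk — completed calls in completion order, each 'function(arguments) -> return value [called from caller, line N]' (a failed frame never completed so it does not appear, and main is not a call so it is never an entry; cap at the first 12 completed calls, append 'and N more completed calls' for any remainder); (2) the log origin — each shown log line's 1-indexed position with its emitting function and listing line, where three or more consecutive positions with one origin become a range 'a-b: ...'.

Answer: the defect is in main at line 35.
The tell: The two runs log identically and part ways only at the printed values.
Call chain: main -> probe_limits(9, 5) (called at line 34).
First divergence: none (the log streams are identical).
Execution walk:
  derive_floor([1, 11, 5, 11, 3, 9]) -> 11  [called from count_flags, line 17]
  mix_signals(-1, 9) -> 9  [called from mix_signals, line 5]
  mix_signals(1, 8) -> 9  [called from mix_signals, line 5]
  mix_signals(3, 5) -> 9  [called from mix_signals, line 5]
  mix_signals(5, 0) -> 9  [called from count_flags, line 20]
  count_flags([1, 11, 5, 11, 3, 9]) -> 9  [called from main, line 32]
  probe_limits(9, 5) -> 4  [called from main, line 34]
Log origin:
  1: from main, line 31
  2: from count_flags, line 16
  3: from derive_floor, line 8
  4: from count_flags, line 19
  5-7: from mix_signals, line 4
  8: from main, line 33
  9: from probe_limits, line 23
A correct fix: line 35: replace `bound` with `width`.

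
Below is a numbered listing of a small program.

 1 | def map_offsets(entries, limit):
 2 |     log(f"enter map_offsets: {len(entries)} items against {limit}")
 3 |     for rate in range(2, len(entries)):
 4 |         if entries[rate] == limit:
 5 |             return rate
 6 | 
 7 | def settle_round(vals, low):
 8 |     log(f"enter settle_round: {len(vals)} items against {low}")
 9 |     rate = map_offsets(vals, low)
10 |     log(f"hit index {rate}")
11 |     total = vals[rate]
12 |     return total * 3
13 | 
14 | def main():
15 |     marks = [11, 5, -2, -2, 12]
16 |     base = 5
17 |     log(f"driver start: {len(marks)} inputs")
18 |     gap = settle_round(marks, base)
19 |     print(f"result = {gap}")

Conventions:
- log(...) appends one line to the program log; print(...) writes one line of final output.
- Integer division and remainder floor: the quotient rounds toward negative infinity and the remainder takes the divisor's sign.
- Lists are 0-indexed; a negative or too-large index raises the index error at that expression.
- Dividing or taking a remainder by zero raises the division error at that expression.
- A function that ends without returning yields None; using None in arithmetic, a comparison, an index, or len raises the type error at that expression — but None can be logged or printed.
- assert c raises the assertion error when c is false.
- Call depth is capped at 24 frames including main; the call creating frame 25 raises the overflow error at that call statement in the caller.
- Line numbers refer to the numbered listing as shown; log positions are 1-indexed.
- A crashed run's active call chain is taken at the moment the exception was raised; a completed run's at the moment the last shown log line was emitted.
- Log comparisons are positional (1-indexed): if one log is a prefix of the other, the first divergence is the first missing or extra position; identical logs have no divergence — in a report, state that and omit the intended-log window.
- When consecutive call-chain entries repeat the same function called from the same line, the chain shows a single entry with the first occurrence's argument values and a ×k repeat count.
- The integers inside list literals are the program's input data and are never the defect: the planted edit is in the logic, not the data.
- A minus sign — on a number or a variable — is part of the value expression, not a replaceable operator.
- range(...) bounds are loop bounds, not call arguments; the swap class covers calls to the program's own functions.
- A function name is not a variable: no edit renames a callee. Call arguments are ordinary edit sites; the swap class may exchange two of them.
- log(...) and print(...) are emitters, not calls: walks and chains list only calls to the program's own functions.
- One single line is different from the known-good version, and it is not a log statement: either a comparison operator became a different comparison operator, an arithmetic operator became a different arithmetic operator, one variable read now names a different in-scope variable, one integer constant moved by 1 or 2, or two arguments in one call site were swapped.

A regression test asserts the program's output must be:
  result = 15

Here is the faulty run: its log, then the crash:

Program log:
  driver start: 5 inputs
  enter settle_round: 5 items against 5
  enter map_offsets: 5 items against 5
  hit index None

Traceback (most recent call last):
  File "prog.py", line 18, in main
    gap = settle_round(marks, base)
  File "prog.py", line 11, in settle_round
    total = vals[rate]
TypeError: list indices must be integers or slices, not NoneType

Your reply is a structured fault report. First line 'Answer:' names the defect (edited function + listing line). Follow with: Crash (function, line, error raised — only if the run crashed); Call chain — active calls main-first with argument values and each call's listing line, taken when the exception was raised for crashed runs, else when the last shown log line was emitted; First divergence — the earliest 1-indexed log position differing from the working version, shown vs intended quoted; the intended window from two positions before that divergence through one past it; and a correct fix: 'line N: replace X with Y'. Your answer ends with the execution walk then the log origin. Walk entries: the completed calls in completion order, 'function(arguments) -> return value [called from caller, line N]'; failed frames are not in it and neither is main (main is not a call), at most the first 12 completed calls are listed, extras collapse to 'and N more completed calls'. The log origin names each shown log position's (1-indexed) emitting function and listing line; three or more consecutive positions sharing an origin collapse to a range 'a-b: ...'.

Answer: the defect is in map_offsets at line 3.
Key observation: Everything matches until log position 4, which reads 'hit index None' in place of 'hit index 1'.
Crash: settle_round, line 11, TypeError.
Call chain: main -> settle_round([11, 5, -2, -2, 12], 5) (called at line 18).
First divergence: at position 4 the run shows 'hit index None' where the working version logs 'hit index 1'.
Intended log window:
  2: enter settle_round: 5 items against 5
  3: enter map_offsets: 5 items against 5
  4: hit index 1
Execution walk:
  map_offsets([11, 5, -2, -2, 12], 5) -> None  [called from settle_round, line 9]
Log origin:
  1: logged in main at line 17
  2: logged in settle_round at line 8
  3: logged in map_offsets at line 2
  4: logged in settle_round at line 10
A correct fix: line 3: replace `2` with `0`.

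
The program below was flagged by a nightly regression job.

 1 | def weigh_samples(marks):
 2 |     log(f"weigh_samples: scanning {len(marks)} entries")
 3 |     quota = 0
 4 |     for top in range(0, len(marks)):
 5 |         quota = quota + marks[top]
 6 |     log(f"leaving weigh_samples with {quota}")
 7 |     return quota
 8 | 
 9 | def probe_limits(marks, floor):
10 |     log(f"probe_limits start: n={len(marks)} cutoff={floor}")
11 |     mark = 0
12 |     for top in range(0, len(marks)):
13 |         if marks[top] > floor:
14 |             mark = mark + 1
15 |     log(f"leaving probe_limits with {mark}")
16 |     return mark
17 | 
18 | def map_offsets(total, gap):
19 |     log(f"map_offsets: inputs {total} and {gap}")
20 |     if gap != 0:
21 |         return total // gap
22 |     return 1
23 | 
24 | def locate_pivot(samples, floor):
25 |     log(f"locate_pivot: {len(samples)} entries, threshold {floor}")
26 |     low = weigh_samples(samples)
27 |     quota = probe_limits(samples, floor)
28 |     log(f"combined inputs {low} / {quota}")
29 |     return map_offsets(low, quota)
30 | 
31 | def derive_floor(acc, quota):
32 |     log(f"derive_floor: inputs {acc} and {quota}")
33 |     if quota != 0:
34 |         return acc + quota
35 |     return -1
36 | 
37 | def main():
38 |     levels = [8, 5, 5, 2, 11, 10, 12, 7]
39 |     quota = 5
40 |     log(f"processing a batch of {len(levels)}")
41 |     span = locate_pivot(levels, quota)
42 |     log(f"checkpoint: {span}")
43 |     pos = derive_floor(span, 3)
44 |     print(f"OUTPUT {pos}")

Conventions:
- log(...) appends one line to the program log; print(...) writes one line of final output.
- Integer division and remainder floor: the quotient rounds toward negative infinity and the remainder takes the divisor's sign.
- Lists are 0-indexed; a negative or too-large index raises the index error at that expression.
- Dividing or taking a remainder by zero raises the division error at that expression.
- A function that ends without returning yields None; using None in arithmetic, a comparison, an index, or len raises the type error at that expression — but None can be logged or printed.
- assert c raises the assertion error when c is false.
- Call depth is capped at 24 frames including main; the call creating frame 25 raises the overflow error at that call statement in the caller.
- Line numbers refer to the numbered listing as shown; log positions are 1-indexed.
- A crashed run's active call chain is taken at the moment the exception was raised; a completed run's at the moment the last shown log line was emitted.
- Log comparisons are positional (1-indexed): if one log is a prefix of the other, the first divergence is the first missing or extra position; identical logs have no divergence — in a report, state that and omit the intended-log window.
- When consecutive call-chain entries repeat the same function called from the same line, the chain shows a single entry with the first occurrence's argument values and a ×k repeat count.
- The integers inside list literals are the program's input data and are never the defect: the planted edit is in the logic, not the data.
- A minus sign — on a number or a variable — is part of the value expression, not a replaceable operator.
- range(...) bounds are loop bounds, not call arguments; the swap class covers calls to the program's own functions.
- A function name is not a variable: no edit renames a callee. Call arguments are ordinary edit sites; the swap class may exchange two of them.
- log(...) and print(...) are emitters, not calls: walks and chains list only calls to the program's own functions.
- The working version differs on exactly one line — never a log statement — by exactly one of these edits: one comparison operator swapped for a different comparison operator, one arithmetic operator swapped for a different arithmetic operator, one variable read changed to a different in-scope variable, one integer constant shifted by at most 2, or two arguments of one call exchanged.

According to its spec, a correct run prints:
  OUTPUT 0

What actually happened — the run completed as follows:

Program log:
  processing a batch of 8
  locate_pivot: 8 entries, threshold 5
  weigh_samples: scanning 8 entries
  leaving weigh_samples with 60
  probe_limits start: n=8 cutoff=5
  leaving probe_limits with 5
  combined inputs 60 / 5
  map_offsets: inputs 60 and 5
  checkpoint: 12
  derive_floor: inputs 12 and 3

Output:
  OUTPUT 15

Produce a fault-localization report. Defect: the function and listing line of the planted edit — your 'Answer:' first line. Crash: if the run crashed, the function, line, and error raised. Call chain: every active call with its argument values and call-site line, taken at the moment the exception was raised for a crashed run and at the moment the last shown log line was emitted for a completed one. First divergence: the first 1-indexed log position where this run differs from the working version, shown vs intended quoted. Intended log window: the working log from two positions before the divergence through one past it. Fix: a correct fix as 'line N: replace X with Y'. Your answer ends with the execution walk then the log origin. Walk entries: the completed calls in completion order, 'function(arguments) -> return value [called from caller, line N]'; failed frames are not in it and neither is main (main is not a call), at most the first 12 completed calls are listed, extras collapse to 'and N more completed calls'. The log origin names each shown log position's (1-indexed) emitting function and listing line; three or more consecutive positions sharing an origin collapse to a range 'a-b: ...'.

Answer: the defect is in derive_floor at line 34.
The tell: No log line changed; the fault shows up purely in the output.
Call chain: main -> derive_floor(12, 3) (called at line 43).
First divergence: none; the two logs match at every position.
Execution walk:
  weigh_samples([8, 5, 5, 2, 11, 10, 12, 7]) -> 60  [called from locate_pivot, line 26]
  probe_limits([8, 5, 5, 2, 11, 10, 12, 7], 5) -> 5  [called from locate_pivot, line 27]
  map_offsets(60, 5) -> 12  [called from locate_pivot, line 29]
  locate_pivot([8, 5, 5, 2, 11, 10, 12, 7], 5) -> 12  [called from main, line 41]
  derive_floor(12, 3) -> 15  [called from main, line 43]
Log line origins:
  1 — main, line 40
  2 — locate_pivot, line 25
  3 — weigh_samples, line 2
  4 — weigh_samples, line 6
  5 — probe_limits, line 10
  6 — probe_limits, line 15
  7 — locate_pivot, line 28
  8 — map_offsets, line 19
  9 — main, line 42
  10 — derive_floor, line 32
A correct fix: line 34: replace `+` with `%`.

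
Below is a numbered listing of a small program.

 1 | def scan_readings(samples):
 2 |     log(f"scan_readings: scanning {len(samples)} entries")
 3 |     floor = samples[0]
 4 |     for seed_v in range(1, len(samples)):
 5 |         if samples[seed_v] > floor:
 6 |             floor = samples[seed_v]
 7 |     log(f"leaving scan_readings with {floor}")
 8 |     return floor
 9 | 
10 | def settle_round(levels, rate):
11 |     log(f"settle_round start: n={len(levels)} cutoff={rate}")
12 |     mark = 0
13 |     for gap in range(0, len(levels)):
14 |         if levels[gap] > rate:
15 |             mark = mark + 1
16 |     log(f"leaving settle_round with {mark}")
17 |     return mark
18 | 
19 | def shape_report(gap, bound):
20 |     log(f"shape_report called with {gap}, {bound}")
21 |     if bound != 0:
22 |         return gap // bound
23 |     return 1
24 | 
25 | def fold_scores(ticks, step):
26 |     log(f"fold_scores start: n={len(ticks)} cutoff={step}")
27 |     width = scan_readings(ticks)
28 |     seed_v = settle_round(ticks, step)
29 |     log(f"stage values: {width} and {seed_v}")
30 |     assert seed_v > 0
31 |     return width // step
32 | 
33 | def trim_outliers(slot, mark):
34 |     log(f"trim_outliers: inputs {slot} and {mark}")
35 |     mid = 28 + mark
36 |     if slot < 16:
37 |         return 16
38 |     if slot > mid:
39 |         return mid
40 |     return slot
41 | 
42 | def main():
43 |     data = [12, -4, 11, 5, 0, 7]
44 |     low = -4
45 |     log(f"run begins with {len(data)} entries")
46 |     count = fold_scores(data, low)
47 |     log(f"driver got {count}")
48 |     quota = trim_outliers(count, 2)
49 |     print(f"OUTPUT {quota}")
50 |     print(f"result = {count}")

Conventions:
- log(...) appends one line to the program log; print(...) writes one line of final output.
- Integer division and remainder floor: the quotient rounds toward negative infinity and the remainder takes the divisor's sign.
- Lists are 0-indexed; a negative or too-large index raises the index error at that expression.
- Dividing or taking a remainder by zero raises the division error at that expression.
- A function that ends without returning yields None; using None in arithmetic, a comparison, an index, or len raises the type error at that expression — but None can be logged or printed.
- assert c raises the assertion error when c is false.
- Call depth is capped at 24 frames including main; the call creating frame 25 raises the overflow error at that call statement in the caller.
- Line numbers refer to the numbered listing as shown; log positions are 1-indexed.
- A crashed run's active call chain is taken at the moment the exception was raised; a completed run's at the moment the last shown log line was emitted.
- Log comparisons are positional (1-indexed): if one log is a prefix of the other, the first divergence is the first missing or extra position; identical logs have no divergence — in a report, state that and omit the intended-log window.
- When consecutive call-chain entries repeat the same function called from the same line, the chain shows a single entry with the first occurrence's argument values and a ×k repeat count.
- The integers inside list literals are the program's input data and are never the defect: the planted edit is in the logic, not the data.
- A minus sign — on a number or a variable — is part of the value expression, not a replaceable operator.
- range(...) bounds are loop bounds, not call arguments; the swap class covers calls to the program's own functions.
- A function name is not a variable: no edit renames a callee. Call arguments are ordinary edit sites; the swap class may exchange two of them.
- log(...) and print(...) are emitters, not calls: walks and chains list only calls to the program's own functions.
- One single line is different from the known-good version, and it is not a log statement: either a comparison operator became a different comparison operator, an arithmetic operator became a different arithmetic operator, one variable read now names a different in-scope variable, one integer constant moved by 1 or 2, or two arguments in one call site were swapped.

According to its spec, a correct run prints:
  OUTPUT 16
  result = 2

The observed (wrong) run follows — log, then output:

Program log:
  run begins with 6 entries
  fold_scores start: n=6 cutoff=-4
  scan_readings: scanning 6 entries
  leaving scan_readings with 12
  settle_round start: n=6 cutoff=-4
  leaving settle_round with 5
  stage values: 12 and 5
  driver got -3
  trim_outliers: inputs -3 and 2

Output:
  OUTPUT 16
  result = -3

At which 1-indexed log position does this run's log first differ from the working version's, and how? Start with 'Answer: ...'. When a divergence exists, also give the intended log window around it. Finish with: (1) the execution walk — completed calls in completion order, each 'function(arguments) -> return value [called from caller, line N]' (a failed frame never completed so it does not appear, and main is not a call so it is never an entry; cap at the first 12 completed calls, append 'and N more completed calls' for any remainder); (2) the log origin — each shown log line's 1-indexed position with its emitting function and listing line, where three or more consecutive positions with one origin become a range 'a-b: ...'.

Answer: at position 8 the run shows 'driver got -3' where the working version logs 'driver got 2'.
Intended log window:
  6: leaving settle_round with 5
  7: stage values: 12 and 5
  8: driver got 2
  9: trim_outliers: inputs 2 and 2
Execution walk:
  scan_readings([12, -4, 11, 5, 0, 7]) -> 12  [called from fold_scores, line 27]
  settle_round([12, -4, 11, 5, 0, 7], -4) -> 5  [called from fold_scores, line 28]
  fold_scores([12, -4, 11, 5, 0, 7], -4) -> -3  [called from main, line 46]
  trim_outliers(-3, 2) -> 16  [called from main, line 48]
Origin of each log line:
  1: from main, line 45
  2: from fold_scores, line 26
  3: from scan_readings, line 2
  4: from scan_readings, line 7
  5: from settle_round, line 11
  6: from settle_round, line 16
  7: from fold_scores, line 29
  8: from main, line 47
  9: from trim_outliers, line 34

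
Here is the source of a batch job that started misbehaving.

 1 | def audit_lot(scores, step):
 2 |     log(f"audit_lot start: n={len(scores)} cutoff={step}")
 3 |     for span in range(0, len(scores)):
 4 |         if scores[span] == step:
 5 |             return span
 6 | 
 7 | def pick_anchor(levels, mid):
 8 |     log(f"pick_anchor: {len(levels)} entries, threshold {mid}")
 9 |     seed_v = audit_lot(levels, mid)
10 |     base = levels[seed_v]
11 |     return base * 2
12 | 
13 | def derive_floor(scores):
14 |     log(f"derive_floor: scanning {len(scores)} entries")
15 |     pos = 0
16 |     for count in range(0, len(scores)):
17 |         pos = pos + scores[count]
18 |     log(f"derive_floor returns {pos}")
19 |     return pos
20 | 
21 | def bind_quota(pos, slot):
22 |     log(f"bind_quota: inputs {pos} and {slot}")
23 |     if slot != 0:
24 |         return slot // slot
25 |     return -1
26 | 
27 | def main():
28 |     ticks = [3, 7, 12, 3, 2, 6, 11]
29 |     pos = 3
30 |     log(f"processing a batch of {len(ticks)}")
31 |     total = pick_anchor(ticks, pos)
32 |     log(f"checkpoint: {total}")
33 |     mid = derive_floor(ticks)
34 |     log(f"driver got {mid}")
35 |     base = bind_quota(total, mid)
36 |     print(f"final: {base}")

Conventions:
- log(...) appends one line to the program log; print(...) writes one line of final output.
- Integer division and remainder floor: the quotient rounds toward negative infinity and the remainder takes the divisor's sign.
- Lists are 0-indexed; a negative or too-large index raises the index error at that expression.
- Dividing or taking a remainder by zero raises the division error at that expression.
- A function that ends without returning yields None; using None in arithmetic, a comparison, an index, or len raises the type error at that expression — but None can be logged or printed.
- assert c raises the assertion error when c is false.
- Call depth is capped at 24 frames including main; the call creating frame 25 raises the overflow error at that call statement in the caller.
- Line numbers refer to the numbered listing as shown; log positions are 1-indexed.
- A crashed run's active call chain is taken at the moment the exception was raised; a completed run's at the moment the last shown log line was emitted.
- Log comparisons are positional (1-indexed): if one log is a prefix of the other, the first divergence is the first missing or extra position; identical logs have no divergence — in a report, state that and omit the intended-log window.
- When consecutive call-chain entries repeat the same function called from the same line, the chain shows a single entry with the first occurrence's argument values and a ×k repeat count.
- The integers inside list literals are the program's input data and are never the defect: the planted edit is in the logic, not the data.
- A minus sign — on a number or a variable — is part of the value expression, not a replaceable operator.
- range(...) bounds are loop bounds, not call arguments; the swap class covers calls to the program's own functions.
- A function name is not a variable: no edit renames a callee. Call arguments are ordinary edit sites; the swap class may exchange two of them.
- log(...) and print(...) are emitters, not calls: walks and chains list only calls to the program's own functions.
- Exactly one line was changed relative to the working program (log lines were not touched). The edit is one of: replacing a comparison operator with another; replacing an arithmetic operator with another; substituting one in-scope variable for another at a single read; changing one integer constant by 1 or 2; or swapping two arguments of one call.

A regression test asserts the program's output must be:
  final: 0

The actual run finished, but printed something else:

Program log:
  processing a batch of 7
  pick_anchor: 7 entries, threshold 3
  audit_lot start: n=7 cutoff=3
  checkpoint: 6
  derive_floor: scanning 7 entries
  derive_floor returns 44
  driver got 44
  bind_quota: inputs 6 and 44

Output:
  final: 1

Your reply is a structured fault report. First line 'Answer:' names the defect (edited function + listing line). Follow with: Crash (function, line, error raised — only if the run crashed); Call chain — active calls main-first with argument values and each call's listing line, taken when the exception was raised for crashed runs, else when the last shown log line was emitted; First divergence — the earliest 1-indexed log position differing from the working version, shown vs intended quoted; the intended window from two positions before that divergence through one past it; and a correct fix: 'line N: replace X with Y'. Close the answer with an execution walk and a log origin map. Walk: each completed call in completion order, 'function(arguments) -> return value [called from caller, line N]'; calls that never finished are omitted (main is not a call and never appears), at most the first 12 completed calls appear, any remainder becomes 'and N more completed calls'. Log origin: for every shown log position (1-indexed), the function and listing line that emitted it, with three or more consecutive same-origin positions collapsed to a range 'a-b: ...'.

Answer: the defect is in bind_quota at line 24.
The tell: Log streams are identical — the defect surfaces only in the printed output.
Call chain: main -> bind_quota(6, 44) (called at line 35).
First divergence: none; the two logs match at every position.
Execution walk:
  audit_lot([3, 7, 12, 3, 2, 6, 11], 3) -> 0  [called from pick_anchor, line 9]
  pick_anchor([3, 7, 12, 3, 2, 6, 11], 3) -> 6  [called from main, line 31]
  derive_floor([3, 7, 12, 3, 2, 6, 11]) -> 44  [called from main, line 33]
  bind_quota(6, 44) -> 1  [called from main, line 35]
Origin of each log line:
  1 — main, line 30
  2 — pick_anchor, line 8
  3 — audit_lot, line 2
  4 — main, line 32
  5 — derive_floor, line 14
  6 — derive_floor, line 18
  7 — main, line 34
  8 — bind_quota, line 22
A correct fix: line 24: replace `slot // slot` with `pos // slot`.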